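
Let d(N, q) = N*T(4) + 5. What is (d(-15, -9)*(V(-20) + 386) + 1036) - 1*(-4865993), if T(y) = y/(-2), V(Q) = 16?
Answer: 4881099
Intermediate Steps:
T(y) = -y/2 (T(y) = y*(-½) = -y/2)
d(N, q) = 5 - 2*N (d(N, q) = N*(-½*4) + 5 = N*(-2) + 5 = -2*N + 5 = 5 - 2*N)
(d(-15, -9)*(V(-20) + 386) + 1036) - 1*(-4865993) = ((5 - 2*(-15))*(16 + 386) + 1036) - 1*(-4865993) = ((5 + 30)*402 + 1036) + 4865993 = (35*402 + 1036) + 4865993 = (14070 + 1036) + 4865993 = 15106 + 4865993 = 4881099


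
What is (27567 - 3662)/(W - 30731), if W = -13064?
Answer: -4781/8759 ≈ -0.54584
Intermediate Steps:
(27567 - 3662)/(W - 30731) = (27567 - 3662)/(-13064 - 30731) = 23905/(-43795) = 23905*(-1/43795) = -4781/8759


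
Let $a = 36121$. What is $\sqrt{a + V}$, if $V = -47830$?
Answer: $3 i \sqrt{1301} \approx 108.21 i$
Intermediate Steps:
$\sqrt{a + V} = \sqrt{36121 - 47830} = \sqrt{-11709} = 3 i \sqrt{1301}$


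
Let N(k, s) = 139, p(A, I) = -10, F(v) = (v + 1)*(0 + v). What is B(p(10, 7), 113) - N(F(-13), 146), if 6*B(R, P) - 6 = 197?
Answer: -631/6 ≈ -105.17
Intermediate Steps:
F(v) = v*(1 + v) (F(v) = (1 + v)*v = v*(1 + v))
B(R, P) = 203/6 (B(R, P) = 1 + (1/6)*197 = 1 + 197/6 = 203/6)
B(p(10, 7), 113) - N(F(-13), 146) = 203/6 - 1*139 = 203/6 - 139 = -631/6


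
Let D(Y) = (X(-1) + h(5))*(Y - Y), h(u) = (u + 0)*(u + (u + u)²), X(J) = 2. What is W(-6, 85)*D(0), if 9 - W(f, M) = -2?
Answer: 0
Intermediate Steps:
W(f, M) = 11 (W(f, M) = 9 - 1*(-2) = 9 + 2 = 11)
h(u) = u*(u + 4*u²) (h(u) = u*(u + (2*u)²) = u*(u + 4*u²))
D(Y) = 0 (D(Y) = (2 + 5²*(1 + 4*5))*(Y - Y) = (2 + 25*(1 + 20))*0 = (2 + 25*21)*0 = (2 + 525)*0 = 527*0 = 0)
W(-6, 85)*D(0) = 11*0 = 0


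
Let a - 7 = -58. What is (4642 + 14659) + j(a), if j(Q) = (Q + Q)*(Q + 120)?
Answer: 12263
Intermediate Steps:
a = -51 (a = 7 - 58 = -51)
j(Q) = 2*Q*(120 + Q) (j(Q) = (2*Q)*(120 + Q) = 2*Q*(120 + Q))
(4642 + 14659) + j(a) = (4642 + 14659) + 2*(-51)*(120 - 51) = 19301 + 2*(-51)*69 = 19301 - 7038 = 12263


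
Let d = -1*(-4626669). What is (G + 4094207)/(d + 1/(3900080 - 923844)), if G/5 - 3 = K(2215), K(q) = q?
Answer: 1745476103156/1967151262555 ≈ 0.88731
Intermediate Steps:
d = 4626669
G = 11090 (G = 15 + 5*2215 = 15 + 11075 = 11090)
(G + 4094207)/(d + 1/(3900080 - 923844)) = (11090 + 4094207)/(4626669 + 1/(3900080 - 923844)) = 4105297/(4626669 + 1/2976236) = 4105297/(13770058837885/2976236) = 4105297*(2976236/13770058837885) = 1745476103156/1967151262555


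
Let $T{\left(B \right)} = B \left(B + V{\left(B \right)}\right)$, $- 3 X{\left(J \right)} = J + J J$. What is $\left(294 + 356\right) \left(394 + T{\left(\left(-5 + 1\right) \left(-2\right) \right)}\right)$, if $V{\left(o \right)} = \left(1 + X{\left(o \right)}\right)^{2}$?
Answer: $3048500$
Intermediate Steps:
$X{\left(J \right)} = - \frac{J}{3} - \frac{J^{2}}{3}$ ($X{\left(J \right)} = - \frac{J + J J}{3} = - \frac{J + J^{2}}{3} = - \frac{J}{3} - \frac{J^{2}}{3}$)
$V{\left(o \right)} = \left(1 - \frac{o \left(1 + o\right)}{3}\right)^{2}$
$T{\left(B \right)} = B \left(B + \frac{\left(-3 + B \left(1 + B\right)\right)^{2}}{9}\right)$
$\left(294 + 356\right) \left(394 + T{\left(\left(-5 + 1\right) \left(-2\right) \right)}\right) = \left(294 + 356\right) \left(394 + \frac{\left(-5 + 1\right) \left(-2\right) \left(\left(-3 + \left(-5 + 1\right) \left(-2\right) \left(1 + \left(-5 + 1\right) \left(-2\right)\right)\right)^{2} + 9 \left(-5 + 1\right) \left(-2\right)\right)}{9}\right) = 650 \left(394 + \frac{\left(-4\right) \left(-2\right) \left(\left(-3 + \left(-4\right) \left(-2\right) \left(1 - -8\right)\right)^{2} + 9 \left(\left(-4\right) \left(-2\right)\right)\right)}{9}\right) = 650 \left(394 + \frac{1}{9} \cdot 8 \left(\left(-3 + 8 \left(1 + 8\right)\right)^{2} + 9 \cdot 8\right)\right) = 650 \left(394 + \frac{1}{9} \cdot 8 \left(\left(-3 + 8 \cdot 9\right)^{2} + 72\right)\right) = 650 \left(394 + \frac{1}{9} \cdot 8 \left(\left(-3 + 72\right)^{2} + 72\right)\right) = 650 \left(394 + \frac{1}{9} \cdot 8 \left(69^{2} + 72\right)\right) = 650 \left(394 + \frac{1}{9} \cdot 8 \left(4761 + 72\right)\right) = 650 \left(394 + \frac{1}{9} \cdot 8 \cdot 4833\right) = 650 \left(394 + 4296\right) = 650 \cdot 4690 = 3048500$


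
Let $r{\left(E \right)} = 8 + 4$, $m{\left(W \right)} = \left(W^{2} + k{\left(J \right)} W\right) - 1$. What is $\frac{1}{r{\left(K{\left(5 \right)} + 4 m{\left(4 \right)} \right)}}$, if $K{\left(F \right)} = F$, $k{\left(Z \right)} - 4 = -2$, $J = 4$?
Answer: $\frac{1}{12} \approx 0.083333$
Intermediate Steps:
$k{\left(Z \right)} = 2$ ($k{\left(Z \right)} = 4 - 2 = 2$)
$m{\left(W \right)} = -1 + W^{2} + 2 W$ ($m{\left(W \right)} = \left(W^{2} + 2 W\right) - 1 = -1 + W^{2} + 2 W$)
$r{\left(E \right)} = 12$
$\frac{1}{r{\left(K{\left(5 \right)} + 4 m{\left(4 \right)} \right)}} = \frac{1}{12}$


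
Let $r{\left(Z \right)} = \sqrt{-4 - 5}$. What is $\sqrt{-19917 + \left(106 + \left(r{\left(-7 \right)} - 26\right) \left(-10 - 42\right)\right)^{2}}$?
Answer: $3 \sqrt{231279 - 50544 i} \approx 1451.2 - 156.73 i$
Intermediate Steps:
$r{\left(Z \right)} = 3 i$ ($r{\left(Z \right)} = \sqrt{-9} = 3 i$)
$\sqrt{-19917 + \left(106 + \left(r{\left(-7 \right)} - 26\right) \left(-10 - 42\right)\right)^{2}} = \sqrt{-19917 + \left(106 + \left(3 i - 26\right) \left(-10 - 42\right)\right)^{2}} = \sqrt{-19917 + \left(106 + \left(-26 + 3 i\right) \left(-52\right)\right)^{2}} = \sqrt{-19917 + \left(106 + \left(1352 - 156 i\right)\right)^{2}} = \sqrt{-19917 + \left(1458 - 156 i\right)^{2}}$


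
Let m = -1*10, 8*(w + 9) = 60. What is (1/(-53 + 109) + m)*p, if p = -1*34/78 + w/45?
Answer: 2623/560 ≈ 4.6839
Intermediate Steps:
w = -3/2 (w = -9 + (⅛)*60 = -9 + 15/2 = -3/2 ≈ -1.5000)
m = -10
p = -61/130 (p = -1*34/78 - 3/2/45 = -34*1/78 - 3/2*1/45 = -17/39 - 1/30 = -61/130 ≈ -0.46923)
(1/(-53 + 109) + m)*p = (1/(-53 + 109) - 10)*(-61/130) = (1/56 - 10)*(-61/130) = -559/56*(-61/130) = 2623/560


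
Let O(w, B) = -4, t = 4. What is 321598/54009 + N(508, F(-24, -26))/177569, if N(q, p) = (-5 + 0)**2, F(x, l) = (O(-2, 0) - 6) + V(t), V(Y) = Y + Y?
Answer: 57107185487/9590324121 ≈ 5.9547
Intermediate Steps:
V(Y) = 2*Y
F(x, l) = -2 (F(x, l) = (-4 - 6) + 2*4 = -10 + 8 = -2)
N(q, p) = 25 (N(q, p) = (-5)**2 = 25)
321598/54009 + N(508, F(-24, -26))/177569 = 321598/54009 + 25/177569 = 57107185487/9590324121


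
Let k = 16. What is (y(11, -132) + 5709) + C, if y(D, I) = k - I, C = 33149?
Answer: 39006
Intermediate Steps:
y(D, I) = 16 - I
(y(11, -132) + 5709) + C = ((16 - 1*(-132)) + 5709) + 33149 = ((16 + 132) + 5709) + 33149 = (148 + 5709) + 33149 = 5857 + 33149 = 39006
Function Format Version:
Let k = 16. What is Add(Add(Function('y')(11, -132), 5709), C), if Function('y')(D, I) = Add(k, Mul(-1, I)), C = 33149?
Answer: 39006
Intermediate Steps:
Function('y')(D, I) = Add(16, Mul(-1, I))
Add(Add(Function('y')(11, -132), 5709), C) = Add(Add(Add(16, Mul(-1, -132)), 5709), 33149) = Add(Add(Add(16, 132), 5709), 33149) = Add(Add(148, 5709), 33149) = Add(5857, 33149) = 39006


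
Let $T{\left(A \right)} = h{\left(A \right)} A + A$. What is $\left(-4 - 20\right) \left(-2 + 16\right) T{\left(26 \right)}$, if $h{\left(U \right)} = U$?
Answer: $-235872$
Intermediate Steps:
$T{\left(A \right)} = A + A^{2}$ ($T{\left(A \right)} = A A + A = A^{2} + A = A + A^{2}$)
$\left(-4 - 20\right) \left(-2 + 16\right) T{\left(26 \right)} = \left(-4 - 20\right) \left(-2 + 16\right) 26 \left(1 + 26\right) = \left(-24\right) 14 \cdot 26 \cdot 27 = \left(-336\right) 702 = -235872$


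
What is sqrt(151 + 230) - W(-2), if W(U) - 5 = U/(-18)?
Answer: -46/9 + sqrt(381) ≈ 14.408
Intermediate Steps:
W(U) = 5 - U/18 (W(U) = 5 + U/(-18) = 5 + U*(-1/18) = 5 - U/18)
sqrt(151 + 230) - W(-2) = sqrt(151 + 230) - (5 - 1/18*(-2)) = sqrt(381) - (5 + 1/9) = sqrt(381) - 1*46/9 = sqrt(381) - 46/9 = -46/9 + sqrt(381)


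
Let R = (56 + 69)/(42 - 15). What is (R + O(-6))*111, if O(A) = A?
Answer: -1369/9 ≈ -152.11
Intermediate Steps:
R = 125/27 ≈ 4.6296
(R + O(-6))*111 = (125/27 - 6)*111 = -37/27*111 = -1369/9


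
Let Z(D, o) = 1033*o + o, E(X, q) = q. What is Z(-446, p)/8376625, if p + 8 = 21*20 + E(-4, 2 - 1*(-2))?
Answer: 430144/8376625 ≈ 0.051351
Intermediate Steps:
p = 416 (p = -8 + (21*20 + (2 - 1*(-2))) = -8 + (420 + (2 + 2)) = -8 + (420 + 4) = -8 + 424 = 416)
Z(D, o) = 1034*o
Z(-446, p)/8376625 = (1034*416)/8376625 = 430144*(1/8376625) = 430144/8376625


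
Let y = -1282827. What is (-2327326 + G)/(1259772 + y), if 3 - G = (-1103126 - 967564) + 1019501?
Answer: 8026/145 ≈ 55.352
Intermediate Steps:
G = 1051192 (G = 3 - ((-1103126 - 967564) + 1019501) = 3 - (-2070690 + 1019501) = 3 - 1*(-1051189) = 3 + 1051189 = 1051192)
(-2327326 + G)/(1259772 + y) = (-2327326 + 1051192)/(1259772 - 1282827) = -1276134/(-23055) = -1276134*(-1/23055) = 8026/145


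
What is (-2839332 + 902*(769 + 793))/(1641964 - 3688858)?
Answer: 715204/1023447 ≈ 0.69882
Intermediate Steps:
(-2839332 + 902*(769 + 793))/(1641964 - 3688858) = (-2839332 + 902*1562)/(-2046894) = (-2839332 + 1408924)*(-1/2046894) = -1430408*(-1/2046894) = 715204/1023447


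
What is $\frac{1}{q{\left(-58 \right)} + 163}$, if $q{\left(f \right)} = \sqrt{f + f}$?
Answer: $\frac{163}{26685} - \frac{2 i \sqrt{29}}{26685} \approx 0.0061083 - 0.00040361 i$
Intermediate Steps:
$q{\left(f \right)} = \sqrt{2} \sqrt{f}$ ($q{\left(f \right)} = \sqrt{2 f} = \sqrt{2} \sqrt{f}$)
$\frac{1}{q{\left(-58 \right)} + 163} = \frac{1}{\sqrt{2} \sqrt{-58} + 163} = \frac{1}{\sqrt{2} i \sqrt{58} + 163} = \frac{1}{2 i \sqrt{29} + 163} = \frac{1}{163 + 2 i \sqrt{29}}$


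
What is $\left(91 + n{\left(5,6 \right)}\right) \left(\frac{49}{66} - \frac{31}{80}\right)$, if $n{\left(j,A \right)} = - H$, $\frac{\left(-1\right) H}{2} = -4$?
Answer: $\frac{77771}{2640} \approx 29.459$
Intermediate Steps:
$H = 8$ ($H = \left(-2\right) \left(-4\right) = 8$)
$n{\left(j,A \right)} = -8$ ($n{\left(j,A \right)} = \left(-1\right) 8 = -8$)
$\left(91 + n{\left(5,6 \right)}\right) \left(\frac{49}{66} - \frac{31}{80}\right) = \left(91 - 8\right) \left(\frac{49}{66} - \frac{31}{80}\right) = 83 \left(49 \cdot \frac{1}{66} - \frac{31}{80}\right) = 83 \left(\frac{49}{66} - \frac{31}{80}\right) = 83 \cdot \frac{937}{2640} = \frac{77771}{2640}$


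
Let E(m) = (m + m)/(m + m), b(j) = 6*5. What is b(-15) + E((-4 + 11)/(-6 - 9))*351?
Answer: 381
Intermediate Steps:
b(j) = 30
E(m) = 1 (E(m) = (2*m)/((2*m)) = (2*m)*(1/(2*m)) = 1)
b(-15) + E((-4 + 11)/(-6 - 9))*351 = 30 + 1*351 = 30 + 351 = 381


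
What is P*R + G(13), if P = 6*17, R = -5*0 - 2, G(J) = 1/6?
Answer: -1223/6 ≈ -203.83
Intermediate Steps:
G(J) = ⅙
R = -2 (R = 0 - 2 = -2)
P = 102
P*R + G(13) = 102*(-2) + ⅙ = -204 + ⅙ = -1223/6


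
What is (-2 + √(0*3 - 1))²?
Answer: (2 - I)² ≈ 3.0 - 4.0*I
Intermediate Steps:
(-2 + √(0*3 - 1))² = (-2 + √(0 - 1))² = (-2 + √(-1))² = (-2 + I)²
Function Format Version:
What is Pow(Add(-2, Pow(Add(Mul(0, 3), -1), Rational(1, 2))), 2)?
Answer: Pow(Add(2, Mul(-1, I)), 2) ≈ Add(3.0000, Mul(-4.0000, I))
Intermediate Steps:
Pow(Add(-2, Pow(Add(Mul(0, 3), -1), Rational(1, 2))), 2) = Pow(Add(-2, Pow(Add(0, -1), Rational(1, 2))), 2) = Pow(Add(-2, Pow(-1, Rational(1, 2))), 2) = Pow(Add(-2, I), 2)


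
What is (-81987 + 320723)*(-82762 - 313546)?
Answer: -94612986688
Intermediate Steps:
(-81987 + 320723)*(-82762 - 313546) = 238736*(-396308) = -94612986688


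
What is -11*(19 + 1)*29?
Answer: -6380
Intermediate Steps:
-11*(19 + 1)*29 = -11*20*29 = -220*29 = -6380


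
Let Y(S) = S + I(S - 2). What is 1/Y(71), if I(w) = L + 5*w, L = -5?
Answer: 1/411 ≈ 0.0024331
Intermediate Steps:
I(w) = -5 + 5*w
Y(S) = -15 + 6*S (Y(S) = S + (-5 + 5*(S - 2)) = S + (-5 + 5*(-2 + S)) = S + (-5 + (-10 + 5*S)) = S + (-15 + 5*S) = -15 + 6*S)
1/Y(71) = 1/(-15 + 6*71) = 1/(-15 + 426) = 1/411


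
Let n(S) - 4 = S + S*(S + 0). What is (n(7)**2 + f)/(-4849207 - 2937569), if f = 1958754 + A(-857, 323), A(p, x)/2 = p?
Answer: -245080/973347 ≈ -0.25179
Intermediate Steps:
A(p, x) = 2*p
n(S) = 4 + S + S**2 (n(S) = 4 + (S + S*(S + 0)) = 4 + (S + S*S) = 4 + (S + S**2) = 4 + S + S**2)
f = 1957040 (f = 1958754 + 2*(-857) = 1958754 - 1714 = 1957040)
(n(7)**2 + f)/(-4849207 - 2937569) = ((4 + 7 + 7**2)**2 + 1957040)/(-4849207 - 2937569) = ((4 + 7 + 49)**2 + 1957040)/(-7786776) = (60**2 + 1957040)*(-1/7786776) = (3600 + 1957040)*(-1/7786776) = 1960640*(-1/7786776) = -245080/973347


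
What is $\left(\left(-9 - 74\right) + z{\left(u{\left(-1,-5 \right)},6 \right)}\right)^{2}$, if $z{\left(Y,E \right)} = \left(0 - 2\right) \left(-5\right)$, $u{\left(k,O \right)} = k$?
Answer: $5329$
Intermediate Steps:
$z{\left(Y,E \right)} = 10$ ($z{\left(Y,E \right)} = \left(-2\right) \left(-5\right) = 10$)
$\left(\left(-9 - 74\right) + z{\left(u{\left(-1,-5 \right)},6 \right)}\right)^{2} = \left(\left(-9 - 74\right) + 10\right)^{2} = \left(-83 + 10\right)^{2} = \left(-73\right)^{2} = 5329$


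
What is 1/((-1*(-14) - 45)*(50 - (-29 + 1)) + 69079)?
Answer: 1/66661 ≈ 1.5001e-5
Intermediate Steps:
1/((-1*(-14) - 45)*(50 - (-29 + 1)) + 69079) = 1/((14 - 45)*(50 - 1*(-28)) + 69079) = 1/(-31*(50 + 28) + 69079) = 1/(-31*78 + 69079) = 1/(-2418 + 69079) = 1/66661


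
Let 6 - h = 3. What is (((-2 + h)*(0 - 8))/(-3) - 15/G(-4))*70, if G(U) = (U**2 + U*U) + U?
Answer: 895/6 ≈ 149.17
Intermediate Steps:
h = 3 (h = 6 - 1*3 = 6 - 3 = 3)
G(U) = U + 2*U**2 (G(U) = (U**2 + U**2) + U = 2*U**2 + U = U + 2*U**2)
(((-2 + h)*(0 - 8))/(-3) - 15/G(-4))*70 = (((-2 + 3)*(0 - 8))/(-3) - 15*(-1/(4*(1 + 2*(-4)))))*70 = ((1*(-8))*(-1/3) - 15*(-1/(4*(1 - 8))))*70 = (-8*(-1/3) - 15/((-4*(-7))))*70 = (8/3 - 15/28)*70 = (179/84)*70 = 895/6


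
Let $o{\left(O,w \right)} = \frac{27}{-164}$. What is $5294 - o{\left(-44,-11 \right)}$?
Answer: $\frac{868243}{164} \approx 5294.2$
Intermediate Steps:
$o{\left(O,w \right)} = - \frac{27}{164}$ ($o{\left(O,w \right)} = 27 \left(- \frac{1}{164}\right) = - \frac{27}{164}$)
$5294 - o{\left(-44,-11 \right)} = 5294 - - \frac{27}{164} = 5294 + \frac{27}{164} = \frac{868243}{164}$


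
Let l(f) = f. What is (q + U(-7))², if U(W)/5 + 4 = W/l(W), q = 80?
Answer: 4225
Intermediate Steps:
U(W) = -15 (U(W) = -20 + 5*(W/W) = -20 + 5*1 = -20 + 5 = -15)
(q + U(-7))² = (80 - 15)² = 65² = 4225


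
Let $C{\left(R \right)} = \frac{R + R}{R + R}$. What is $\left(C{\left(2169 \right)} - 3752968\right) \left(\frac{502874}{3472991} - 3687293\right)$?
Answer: $\frac{48060251085683500863}{3472991} \approx 1.3838 \cdot 10^{13}$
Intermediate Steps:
$C{\left(R \right)} = 1$ ($C{\left(R \right)} = \frac{2 R}{2 R} = 2 R \frac{1}{2 R} = 1$)
$\left(C{\left(2169 \right)} - 3752968\right) \left(\frac{502874}{3472991} - 3687293\right) = \left(1 - 3752968\right) \left(\frac{502874}{3472991} - 3687293\right) = - 3752967 \left(502874 \cdot \frac{1}{3472991} - 3687293\right) = - 3752967 \left(\frac{502874}{3472991} - 3687293\right) = \left(-3752967\right) \left(- \frac{12805934900489}{3472991}\right) = \frac{48060251085683500863}{3472991}$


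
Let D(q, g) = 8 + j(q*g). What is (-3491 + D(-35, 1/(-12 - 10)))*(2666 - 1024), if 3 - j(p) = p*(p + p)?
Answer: -692419085/121 ≈ -5.7225e+6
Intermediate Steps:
j(p) = 3 - 2*p² (j(p) = 3 - p*(p + p) = 3 - p*2*p = 3 - 2*p²)
D(q, g) = 11 - 2*g²*q² (D(q, g) = 8 + (3 - 2*g²*q²) = 11 - 2*g²*q²)
(-3491 + D(-35, 1/(-12 - 10)))*(2666 - 1024) = (-3491 + (11 - 2*(1/(-12 - 10))²*(-35)²))*(2666 - 1024) = (-3491 + (11 - 2*(1/(-22))²*1225))*1642 = (-3491 + (11 - 2*(-1/22)²*1225))*1642 = (-3491 + (11 - 2*1/484*1225))*1642 = (-3491 + (11 - 1225/242))*1642 = (-3491 + 1437/242)*1642 = -843385/242*1642 = -692419085/121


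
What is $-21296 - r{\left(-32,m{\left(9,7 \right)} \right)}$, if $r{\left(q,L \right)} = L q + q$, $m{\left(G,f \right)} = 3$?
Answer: $-21168$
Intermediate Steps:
$r{\left(q,L \right)} = q + L q$
$-21296 - r{\left(-32,m{\left(9,7 \right)} \right)} = -21296 - - 32 \left(1 + 3\right) = -21296 - \left(-32\right) 4 = -21296 - -128 = -21296 + 128 = -21168$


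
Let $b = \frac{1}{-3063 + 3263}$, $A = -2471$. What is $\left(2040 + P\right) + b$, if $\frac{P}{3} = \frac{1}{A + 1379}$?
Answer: $\frac{37128041}{18200} \approx 2040.0$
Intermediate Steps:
$P = - \frac{1}{364}$ ($P = \frac{3}{-2471 + 1379} = \frac{3}{-1092} = 3 \left(- \frac{1}{1092}\right) = - \frac{1}{364} \approx -0.0027473$)
$b = \frac{1}{200} \approx 0.005$
$\left(2040 + P\right) + b = \left(2040 - \frac{1}{364}\right) + \frac{1}{200} = \frac{742559}{364} + \frac{1}{200} = \frac{37128041}{18200}$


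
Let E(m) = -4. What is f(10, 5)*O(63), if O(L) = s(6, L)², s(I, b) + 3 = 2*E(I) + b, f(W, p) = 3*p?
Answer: 40560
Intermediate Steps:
s(I, b) = -11 + b (s(I, b) = -3 + (2*(-4) + b) = -3 + (-8 + b) = -11 + b)
O(L) = (-11 + L)²
f(10, 5)*O(63) = (3*5)*(-11 + 63)² = 15*52² = 15*2704 = 40560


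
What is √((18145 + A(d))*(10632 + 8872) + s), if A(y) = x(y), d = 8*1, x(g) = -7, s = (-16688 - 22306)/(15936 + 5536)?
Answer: 5*√101938466942961/2684 ≈ 18809.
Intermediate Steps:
s = -19497/10736 (s = -38994/21472 = -38994*1/21472 = -19497/10736 ≈ -1.8160)
d = 8
A(y) = -7
√((18145 + A(d))*(10632 + 8872) + s) = √((18145 - 7)*(10632 + 8872) - 19497/10736) = √(18138*19504 - 19497/10736) = √(353763552 - 19497/10736) = √(3798005474775/10736) = 5*√101938466942961/2684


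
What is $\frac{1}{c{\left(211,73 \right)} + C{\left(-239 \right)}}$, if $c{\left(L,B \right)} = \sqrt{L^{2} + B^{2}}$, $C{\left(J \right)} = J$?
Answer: $- \frac{239}{7271} - \frac{5 \sqrt{1994}}{7271} \approx -0.063577$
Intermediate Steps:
$c{\left(L,B \right)} = \sqrt{B^{2} + L^{2}}$
$\frac{1}{c{\left(211,73 \right)} + C{\left(-239 \right)}} = \frac{1}{\sqrt{73^{2} + 211^{2}} - 239} = \frac{1}{\sqrt{5329 + 44521} - 239} = \frac{1}{\sqrt{49850} - 239} = \frac{1}{5 \sqrt{1994} - 239} = \frac{1}{-239 + 5 \sqrt{1994}}$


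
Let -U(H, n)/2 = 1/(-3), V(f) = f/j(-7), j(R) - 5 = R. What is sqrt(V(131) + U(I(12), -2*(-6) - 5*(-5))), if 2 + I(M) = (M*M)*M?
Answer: I*sqrt(2334)/6 ≈ 8.0519*I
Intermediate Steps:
I(M) = -2 + M**3 (I(M) = -2 + (M*M)*M = -2 + M**2*M = -2 + M**3)
j(R) = 5 + R
V(f) = -f/2 (V(f) = f/(5 - 7) = f/(-2) = f*(-1/2) = -f/2)
U(H, n) = 2/3 (U(H, n) = -2/(-3) = -2*(-1/3) = 2/3)
sqrt(V(131) + U(I(12), -2*(-6) - 5*(-5))) = sqrt(-1/2*131 + 2/3) = sqrt(-131/2 + 2/3) = sqrt(-389/6) = I*sqrt(2334)/6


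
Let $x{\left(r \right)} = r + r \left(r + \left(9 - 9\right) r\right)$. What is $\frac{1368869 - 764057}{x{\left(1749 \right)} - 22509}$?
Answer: $\frac{201604}{1012747} \approx 0.19907$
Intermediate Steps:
$x{\left(r \right)} = r + r^{2}$ ($x{\left(r \right)} = r + r \left(r + \left(9 - 9\right) r\right) = r + r \left(r + 0 r\right) = r + r \left(r + 0\right) = r + r r = r + r^{2}$)
$\frac{1368869 - 764057}{x{\left(1749 \right)} - 22509} = \frac{1368869 - 764057}{1749 \left(1 + 1749\right) - 22509} = \frac{604812}{1749 \cdot 1750 - 22509} = \frac{604812}{3060750 - 22509} = \frac{604812}{3038241} = 604812 \cdot \frac{1}{3038241} = \frac{201604}{1012747}$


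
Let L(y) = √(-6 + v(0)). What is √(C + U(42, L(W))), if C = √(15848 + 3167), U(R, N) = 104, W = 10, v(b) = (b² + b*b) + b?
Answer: √(104 + √19015) ≈ 15.553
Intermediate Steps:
v(b) = b + 2*b² (v(b) = (b² + b²) + b = 2*b² + b = b + 2*b²)
L(y) = I*√6 (L(y) = √(-6 + 0*(1 + 2*0)) = √(-6 + 0*(1 + 0)) = √(-6 + 0*1) = √(-6 + 0) = √(-6) = I*√6)
C = √19015 ≈ 137.89
√(C + U(42, L(W))) = √(√19015 + 104) = √(104 + √19015)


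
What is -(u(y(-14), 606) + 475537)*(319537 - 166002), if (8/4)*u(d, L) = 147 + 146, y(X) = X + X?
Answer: -146068132345/2 ≈ -7.3034e+10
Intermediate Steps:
y(X) = 2*X
u(d, L) = 293/2 (u(d, L) = (147 + 146)/2 = (½)*293 = 293/2)
-(u(y(-14), 606) + 475537)*(319537 - 166002) = -(293/2 + 475537)*(319537 - 166002) = -951367*153535/2 = -1*146068132345/2 = -146068132345/2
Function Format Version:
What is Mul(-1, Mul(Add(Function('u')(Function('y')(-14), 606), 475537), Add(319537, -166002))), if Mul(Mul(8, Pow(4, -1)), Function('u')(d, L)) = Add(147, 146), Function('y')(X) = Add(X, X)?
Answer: Rational(-146068132345, 2) ≈ -7.3034e+10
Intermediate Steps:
Function('y')(X) = Mul(2, X)
Function('u')(d, L) = Rational(293, 2) (Function('u')(d, L) = Mul(Rational(1, 2), Add(147, 146)) = Mul(Rational(1, 2), 293) = Rational(293, 2))
Mul(-1, Mul(Add(Function('u')(Function('y')(-14), 606), 475537), Add(319537, -166002))) = Mul(-1, Mul(Add(Rational(293, 2), 475537), Add(319537, -166002))) = Mul(-1, Mul(Rational(951367, 2), 153535)) = Mul(-1, Rational(146068132345, 2)) = Rational(-146068132345, 2)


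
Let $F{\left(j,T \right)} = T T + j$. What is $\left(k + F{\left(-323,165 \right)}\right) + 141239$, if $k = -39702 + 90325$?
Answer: $218764$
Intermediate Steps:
$F{\left(j,T \right)} = j + T^{2}$ ($F{\left(j,T \right)} = T^{2} + j = j + T^{2}$)
$k = 50623$
$\left(k + F{\left(-323,165 \right)}\right) + 141239 = \left(50623 - \left(323 - 165^{2}\right)\right) + 141239 = \left(50623 + \left(-323 + 27225\right)\right) + 141239 = \left(50623 + 26902\right) + 141239 = 77525 + 141239 = 218764$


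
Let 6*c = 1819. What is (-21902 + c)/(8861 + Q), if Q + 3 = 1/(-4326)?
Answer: -93436553/38319707 ≈ -2.4383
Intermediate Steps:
c = 1819/6 (c = (1/6)*1819 = 1819/6 ≈ 303.17)
Q = -12979/4326 (Q = -3 + 1/(-4326) = -3 - 1/4326 = -12979/4326 ≈ -3.0002)
(-21902 + c)/(8861 + Q) = (-21902 + 1819/6)/(8861 - 12979/4326) = -129593/(6*38319707/4326) = -129593/6*4326/38319707 = -93436553/38319707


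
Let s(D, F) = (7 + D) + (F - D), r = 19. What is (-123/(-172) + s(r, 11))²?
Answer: 10361961/29584 ≈ 350.26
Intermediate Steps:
s(D, F) = 7 + F
(-123/(-172) + s(r, 11))² = (-123/(-172) + (7 + 11))² = (-123*(-1/172) + 18)² = (123/172 + 18)² = (3219/172)² = 10361961/29584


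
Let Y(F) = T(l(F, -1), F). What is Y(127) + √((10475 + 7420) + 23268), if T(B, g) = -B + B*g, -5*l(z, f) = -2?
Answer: 252/5 + √41163 ≈ 253.29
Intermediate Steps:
l(z, f) = ⅖ (l(z, f) = -⅕*(-2) = ⅖)
Y(F) = -⅖ + 2*F/5 (Y(F) = 2*(-1 + F)/5 = -⅖ + 2*F/5)
Y(127) + √((10475 + 7420) + 23268) = (-⅖ + (⅖)*127) + √((10475 + 7420) + 23268) = (-⅖ + 254/5) + √(17895 + 23268) = 252/5 + √41163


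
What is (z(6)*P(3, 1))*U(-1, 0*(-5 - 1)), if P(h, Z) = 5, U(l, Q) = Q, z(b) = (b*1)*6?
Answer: 0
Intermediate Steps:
z(b) = 6*b (z(b) = b*6 = 6*b)
(z(6)*P(3, 1))*U(-1, 0*(-5 - 1)) = ((6*6)*5)*(0*(-5 - 1)) = (36*5)*(0*(-6)) = 180*0 = 0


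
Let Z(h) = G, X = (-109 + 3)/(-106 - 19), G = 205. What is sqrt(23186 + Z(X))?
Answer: 3*sqrt(2599) ≈ 152.94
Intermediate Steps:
X = 106/125 (X = -106/(-125) = -106*(-1/125) = 106/125 ≈ 0.84800)
Z(h) = 205
sqrt(23186 + Z(X)) = sqrt(23186 + 205) = sqrt(23391) = 3*sqrt(2599)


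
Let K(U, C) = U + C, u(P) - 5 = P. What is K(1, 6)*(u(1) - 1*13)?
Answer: -49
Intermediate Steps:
u(P) = 5 + P
K(U, C) = C + U
K(1, 6)*(u(1) - 1*13) = (6 + 1)*((5 + 1) - 1*13) = 7*(6 - 13) = 7*(-7) = -49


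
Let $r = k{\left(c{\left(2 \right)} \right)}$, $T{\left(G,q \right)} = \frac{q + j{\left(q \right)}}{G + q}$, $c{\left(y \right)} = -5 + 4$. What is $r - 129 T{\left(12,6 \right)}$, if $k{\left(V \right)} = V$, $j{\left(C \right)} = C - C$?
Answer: $-44$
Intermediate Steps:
$j{\left(C \right)} = 0$
$c{\left(y \right)} = -1$
$T{\left(G,q \right)} = \frac{q}{G + q}$ ($T{\left(G,q \right)} = \frac{q + 0}{G + q} = \frac{q}{G + q}$)
$r = -1$
$r - 129 T{\left(12,6 \right)} = -1 - 129 \frac{6}{12 + 6} = -1 - 129 \cdot \frac{6}{18} = -1 - 129 \cdot 6 \cdot \frac{1}{18} = -1 - 43 = -44$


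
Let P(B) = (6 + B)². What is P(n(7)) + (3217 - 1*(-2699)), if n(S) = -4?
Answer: 5920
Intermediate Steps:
P(n(7)) + (3217 - 1*(-2699)) = (6 - 4)² + (3217 - 1*(-2699)) = 2² + (3217 + 2699) = 4 + 5916 = 5920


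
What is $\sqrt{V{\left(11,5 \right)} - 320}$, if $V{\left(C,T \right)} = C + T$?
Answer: $4 i \sqrt{19} \approx 17.436 i$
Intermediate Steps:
$\sqrt{V{\left(11,5 \right)} - 320} = \sqrt{\left(11 + 5\right) - 320} = \sqrt{16 - 320} = \sqrt{-304} = 4 i \sqrt{19}$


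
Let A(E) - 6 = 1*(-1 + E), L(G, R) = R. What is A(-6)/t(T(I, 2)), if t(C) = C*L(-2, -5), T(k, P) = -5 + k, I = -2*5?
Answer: -1/75 ≈ -0.013333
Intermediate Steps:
I = -10
t(C) = -5*C (t(C) = C*(-5) = -5*C)
A(E) = 5 + E (A(E) = 6 + 1*(-1 + E) = 6 + (-1 + E) = 5 + E)
A(-6)/t(T(I, 2)) = (5 - 6)/((-5*(-5 - 10))) = -1/((-5*(-15))) = -1/75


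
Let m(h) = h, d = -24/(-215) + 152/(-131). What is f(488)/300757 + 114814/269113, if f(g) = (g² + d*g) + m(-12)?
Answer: 2773627555300626/2279608026207265 ≈ 1.2167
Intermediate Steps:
d = -29536/28165 (d = -24*(-1/215) + 152*(-1/131) = 24/215 - 152/131 = -29536/28165 ≈ -1.0487)
f(g) = -12 + g² - 29536*g/28165 (f(g) = (g² - 29536*g/28165) - 12 = -12 + g² - 29536*g/28165)
f(488)/300757 + 114814/269113 = (-12 + 488² - 29536/28165*488)/300757 + 114814/269113 = (-12 + 238144 - 14413568/28165)*(1/300757) + 114814*(1/269113) = (6692574212/28165)*(1/300757) + 114814/269113 = 6692574212/8470820905 + 114814/269113 = 2773627555300626/2279608026207265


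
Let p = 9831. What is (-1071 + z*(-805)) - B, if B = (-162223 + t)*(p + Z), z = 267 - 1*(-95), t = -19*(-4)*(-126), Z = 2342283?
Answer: 404090540605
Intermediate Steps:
t = -9576 (t = 76*(-126) = -9576)
z = 362 (z = 267 + 95 = 362)
B = -404090833086 (B = (-162223 - 9576)*(9831 + 2342283) = -171799*2352114 = -404090833086)
(-1071 + z*(-805)) - B = (-1071 + 362*(-805)) - 1*(-404090833086) = (-1071 - 291410) + 404090833086 = -292481 + 404090833086 = 404090540605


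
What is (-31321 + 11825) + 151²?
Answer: 3305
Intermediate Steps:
(-31321 + 11825) + 151² = -19496 + 22801 = 3305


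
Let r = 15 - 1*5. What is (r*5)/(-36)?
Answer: -25/18 ≈ -1.3889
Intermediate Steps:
r = 10 (r = 15 - 5 = 10)
(r*5)/(-36) = (10*5)/(-36) = 50*(-1/36) = -25/18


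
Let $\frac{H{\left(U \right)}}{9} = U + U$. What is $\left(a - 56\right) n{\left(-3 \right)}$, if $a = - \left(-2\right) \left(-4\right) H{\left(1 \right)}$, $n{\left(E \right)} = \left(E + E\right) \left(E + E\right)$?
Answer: $-7200$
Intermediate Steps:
$H{\left(U \right)} = 18 U$ ($H{\left(U \right)} = 9 \left(U + U\right) = 9 \cdot 2 U = 18 U$)
$n{\left(E \right)} = 4 E^{2}$ ($n{\left(E \right)} = 2 E 2 E = 4 E^{2}$)
$a = -144$ ($a = - \left(-2\right) \left(-4\right) 18 \cdot 1 = - 8 \cdot 18 = \left(-1\right) 144 = -144$)
$\left(a - 56\right) n{\left(-3 \right)} = \left(-144 - 56\right) 4 \left(-3\right)^{2} = - 200 \cdot 4 \cdot 9 = \left(-200\right) 36 = -7200$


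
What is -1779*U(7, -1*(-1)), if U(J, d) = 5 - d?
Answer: -7116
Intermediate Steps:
-1779*U(7, -1*(-1)) = -1779*(5 - (-1)*(-1)) = -1779*(5 - 1*1) = -1779*(5 - 1) = -1779*4 = -7116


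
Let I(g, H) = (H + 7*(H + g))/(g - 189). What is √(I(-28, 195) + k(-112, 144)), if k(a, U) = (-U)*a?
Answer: 2*√197491/7 ≈ 126.97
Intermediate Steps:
k(a, U) = -U*a
I(g, H) = (7*g + 8*H)/(-189 + g) (I(g, H) = (H + (7*H + 7*g))/(-189 + g) = (7*g + 8*H)/(-189 + g))
√(I(-28, 195) + k(-112, 144)) = √((7*(-28) + 8*195)/(-189 - 28) - 1*144*(-112)) = √((-196 + 1560)/(-217) + 16128) = √(-1/217*1364 + 16128) = √(-44/7 + 16128) = √(112852/7) = 2*√197491/7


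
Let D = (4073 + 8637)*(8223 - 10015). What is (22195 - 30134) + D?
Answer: -22784259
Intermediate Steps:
D = -22776320 (D = 12710*(-1792) = -22776320)
(22195 - 30134) + D = (22195 - 30134) - 22776320 = -7939 - 22776320 = -22784259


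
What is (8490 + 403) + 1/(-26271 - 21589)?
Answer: 425618979/47860 ≈ 8893.0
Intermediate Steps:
(8490 + 403) + 1/(-26271 - 21589) = 8893 + 1/(-47860) = 8893 - 1/47860 = 425618979/47860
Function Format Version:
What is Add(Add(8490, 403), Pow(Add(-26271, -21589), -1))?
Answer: Rational(425618979, 47860) ≈ 8893.0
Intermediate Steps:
Add(Add(8490, 403), Pow(Add(-26271, -21589), -1)) = Add(8893, Pow(-47860, -1)) = Add(8893, Rational(-1, 47860)) = Rational(425618979, 47860)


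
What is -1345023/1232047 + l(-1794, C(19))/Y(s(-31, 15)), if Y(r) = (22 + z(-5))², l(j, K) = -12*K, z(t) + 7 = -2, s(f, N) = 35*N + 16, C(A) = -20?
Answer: 68382393/208215943 ≈ 0.32842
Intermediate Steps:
s(f, N) = 16 + 35*N
z(t) = -9 (z(t) = -7 - 2 = -9)
Y(r) = 169 (Y(r) = (22 - 9)² = 13² = 169)
-1345023/1232047 + l(-1794, C(19))/Y(s(-31, 15)) = -1345023/1232047 - 12*(-20)/169 = -1345023*1/1232047 + 240*(1/169) = -1345023/1232047 + 240/169 = 68382393/208215943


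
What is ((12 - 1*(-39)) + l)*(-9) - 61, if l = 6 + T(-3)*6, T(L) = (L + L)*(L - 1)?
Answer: -1870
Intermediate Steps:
T(L) = 2*L*(-1 + L) (T(L) = (2*L)*(-1 + L) = 2*L*(-1 + L))
l = 150 (l = 6 + (2*(-3)*(-1 - 3))*6 = 6 + (2*(-3)*(-4))*6 = 6 + 24*6 = 6 + 144 = 150)
((12 - 1*(-39)) + l)*(-9) - 61 = ((12 - 1*(-39)) + 150)*(-9) - 61 = ((12 + 39) + 150)*(-9) - 61 = (51 + 150)*(-9) - 61 = 201*(-9) - 61 = -1809 - 61 = -1870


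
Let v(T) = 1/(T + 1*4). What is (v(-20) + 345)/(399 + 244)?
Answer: 5519/10288 ≈ 0.53645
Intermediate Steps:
v(T) = 1/(4 + T) (v(T) = 1/(T + 4) = 1/(4 + T))
(v(-20) + 345)/(399 + 244) = (1/(4 - 20) + 345)/(399 + 244) = (1/(-16) + 345)/643 = (-1/16 + 345)/643 = (1/643)*(5519/16) = 5519/10288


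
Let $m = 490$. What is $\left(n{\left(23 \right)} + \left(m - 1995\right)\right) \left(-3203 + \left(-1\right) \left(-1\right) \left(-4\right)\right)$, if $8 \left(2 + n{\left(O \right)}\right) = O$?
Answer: $\frac{38589831}{8} \approx 4.8237 \cdot 10^{6}$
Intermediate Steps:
$n{\left(O \right)} = -2 + \frac{O}{8}$
$\left(n{\left(23 \right)} + \left(m - 1995\right)\right) \left(-3203 + \left(-1\right) \left(-1\right) \left(-4\right)\right) = \left(\left(-2 + \frac{1}{8} \cdot 23\right) + \left(490 - 1995\right)\right) \left(-3203 + \left(-1\right) \left(-1\right) \left(-4\right)\right) = \left(\left(-2 + \frac{23}{8}\right) + \left(490 - 1995\right)\right) \left(-3203 + 1 \left(-4\right)\right) = \left(\frac{7}{8} - 1505\right) \left(-3203 - 4\right) = \left(- \frac{12033}{8}\right) \left(-3207\right) = \frac{38589831}{8}$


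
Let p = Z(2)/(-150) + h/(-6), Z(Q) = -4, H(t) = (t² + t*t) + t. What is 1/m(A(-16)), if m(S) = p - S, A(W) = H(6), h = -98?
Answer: -25/1541 ≈ -0.016223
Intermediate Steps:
H(t) = t + 2*t² (H(t) = (t² + t²) + t = 2*t² + t = t + 2*t²)
p = 409/25 (p = -4/(-150) - 98/(-6) = -4*(-1/150) - 98*(-⅙) = 2/75 + 49/3 = 409/25 ≈ 16.360)
A(W) = 78 (A(W) = 6*(1 + 2*6) = 6*(1 + 12) = 6*13 = 78)
m(S) = 409/25 - S
1/m(A(-16)) = 1/(409/25 - 1*78) = 1/(409/25 - 78) = 1/(-1541/25) = -25/1541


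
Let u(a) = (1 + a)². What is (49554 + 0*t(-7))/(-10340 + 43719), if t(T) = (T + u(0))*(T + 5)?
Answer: 49554/33379 ≈ 1.4846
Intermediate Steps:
t(T) = (1 + T)*(5 + T) (t(T) = (T + (1 + 0)²)*(T + 5) = (T + 1²)*(5 + T) = (T + 1)*(5 + T) = (1 + T)*(5 + T))
(49554 + 0*t(-7))/(-10340 + 43719) = (49554 + 0*(5 + (-7)² + 6*(-7)))/(-10340 + 43719) = (49554 + 0*(5 + 49 - 42))/33379 = (49554 + 0*12)*(1/33379) = (49554 + 0)*(1/33379) = 49554*(1/33379) = 49554/33379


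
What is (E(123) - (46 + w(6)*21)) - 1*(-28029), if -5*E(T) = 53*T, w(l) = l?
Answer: 132766/5 ≈ 26553.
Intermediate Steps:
E(T) = -53*T/5
(E(123) - (46 + w(6)*21)) - 1*(-28029) = (-53/5*123 - (46 + 6*21)) - 1*(-28029) = (-6519/5 - (46 + 126)) + 28029 = (-6519/5 - 1*172) + 28029 = (-6519/5 - 172) + 28029 = -7379/5 + 28029 = 132766/5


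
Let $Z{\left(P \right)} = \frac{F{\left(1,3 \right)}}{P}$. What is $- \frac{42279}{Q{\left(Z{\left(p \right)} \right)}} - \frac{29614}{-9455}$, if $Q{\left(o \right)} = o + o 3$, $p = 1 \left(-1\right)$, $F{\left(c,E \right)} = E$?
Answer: $\frac{133367771}{37820} \approx 3526.4$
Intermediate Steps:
$p = -1$
$Z{\left(P \right)} = \frac{3}{P}$
$Q{\left(o \right)} = 4 o$ ($Q{\left(o \right)} = o + 3 o = 4 o$)
$- \frac{42279}{Q{\left(Z{\left(p \right)} \right)}} - \frac{29614}{-9455} = - \frac{42279}{4 \frac{3}{-1}} - \frac{29614}{-9455} = - \frac{42279}{4 \cdot 3 \left(-1\right)} - - \frac{29614}{9455} = - \frac{42279}{4 \left(-3\right)} + \frac{29614}{9455} = - \frac{42279}{-12} + \frac{29614}{9455} = \left(-42279\right) \left(- \frac{1}{12}\right) + \frac{29614}{9455} = \frac{14093}{4} + \frac{29614}{9455} = \frac{133367771}{37820}$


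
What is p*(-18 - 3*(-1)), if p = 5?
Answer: -75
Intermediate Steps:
p*(-18 - 3*(-1)) = 5*(-18 - 3*(-1)) = 5*(-18 + 3) = 5*(-15) = -75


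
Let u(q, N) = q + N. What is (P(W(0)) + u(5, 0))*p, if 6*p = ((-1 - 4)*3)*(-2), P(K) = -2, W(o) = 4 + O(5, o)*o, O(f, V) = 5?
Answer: 15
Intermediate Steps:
u(q, N) = N + q
W(o) = 4 + 5*o
p = 5 (p = (((-1 - 4)*3)*(-2))/6 = (-5*3*(-2))/6 = (-15*(-2))/6 = (⅙)*30 = 5)
(P(W(0)) + u(5, 0))*p = (-2 + (0 + 5))*5 = (-2 + 5)*5 = 3*5 = 15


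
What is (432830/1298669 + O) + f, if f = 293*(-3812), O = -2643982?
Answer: -4884161211932/1298669 ≈ -3.7609e+6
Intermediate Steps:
f = -1116916
(432830/1298669 + O) + f = (432830/1298669 - 2643982) - 1116916 = -3433657027128/1298669 - 1116916 = -4884161211932/1298669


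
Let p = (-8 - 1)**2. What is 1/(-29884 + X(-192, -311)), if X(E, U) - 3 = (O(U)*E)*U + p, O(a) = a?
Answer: -1/18600232 ≈ -5.3763e-8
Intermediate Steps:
p = 81 (p = (-9)**2 = 81)
X(E, U) = 84 + E*U**2 (X(E, U) = 3 + ((U*E)*U + 81) = 3 + ((E*U)*U + 81) = 3 + (E*U**2 + 81) = 3 + (81 + E*U**2) = 84 + E*U**2)
1/(-29884 + X(-192, -311)) = 1/(-29884 + (84 - 192*(-311)**2)) = 1/(-29884 + (84 - 192*96721)) = 1/(-29884 + (84 - 18570432)) = 1/(-29884 - 18570348) = 1/(-18600232) = -1/18600232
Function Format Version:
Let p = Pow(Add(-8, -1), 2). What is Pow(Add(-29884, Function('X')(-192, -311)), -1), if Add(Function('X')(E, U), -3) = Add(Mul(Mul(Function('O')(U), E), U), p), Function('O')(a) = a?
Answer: Rational(-1, 18600232) ≈ -5.3763e-8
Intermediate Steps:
p = 81 (p = Pow(-9, 2) = 81)
Function('X')(E, U) = Add(84, Mul(E, Pow(U, 2))) (Function('X')(E, U) = Add(3, Add(Mul(Mul(U, E), U), 81)) = Add(3, Add(Mul(Mul(E, U), U), 81)) = Add(3, Add(Mul(E, Pow(U, 2)), 81)) = Add(3, Add(81, Mul(E, Pow(U, 2)))) = Add(84, Mul(E, Pow(U, 2))))
Pow(Add(-29884, Function('X')(-192, -311)), -1) = Pow(Add(-29884, Add(84, Mul(-192, Pow(-311, 2)))), -1) = Pow(Add(-29884, Add(84, Mul(-192, 96721))), -1) = Pow(Add(-29884, Add(84, -18570432)), -1) = Pow(Add(-29884, -18570348), -1) = Pow(-18600232, -1) = Rational(-1, 18600232)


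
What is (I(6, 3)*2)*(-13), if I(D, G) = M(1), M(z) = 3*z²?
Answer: -78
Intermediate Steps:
I(D, G) = 3 (I(D, G) = 3*1² = 3*1 = 3)
(I(6, 3)*2)*(-13) = (3*2)*(-13) = 6*(-13) = -78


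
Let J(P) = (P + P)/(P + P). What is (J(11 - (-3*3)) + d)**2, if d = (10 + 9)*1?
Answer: 400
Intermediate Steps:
J(P) = 1 (J(P) = (2*P)/((2*P)) = (2*P)*(1/(2*P)) = 1)
d = 19 (d = 19*1 = 19)
(J(11 - (-3*3)) + d)**2 = (1 + 19)**2 = 20**2 = 400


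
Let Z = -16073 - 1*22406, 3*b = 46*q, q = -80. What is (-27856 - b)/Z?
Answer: 79888/115437 ≈ 0.69205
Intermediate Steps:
b = -3680/3 (b = (46*(-80))/3 = (⅓)*(-3680) = -3680/3 ≈ -1226.7)
Z = -38479 (Z = -16073 - 22406 = -38479)
(-27856 - b)/Z = (-27856 - 1*(-3680/3))/(-38479) = (-27856 + 3680/3)*(-1/38479) = -79888/3*(-1/38479) = 79888/115437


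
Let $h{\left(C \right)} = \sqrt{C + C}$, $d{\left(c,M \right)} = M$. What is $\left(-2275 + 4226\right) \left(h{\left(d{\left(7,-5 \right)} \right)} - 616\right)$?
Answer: $-1201816 + 1951 i \sqrt{10} \approx -1.2018 \cdot 10^{6} + 6169.6 i$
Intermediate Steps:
$h{\left(C \right)} = \sqrt{2} \sqrt{C}$ ($h{\left(C \right)} = \sqrt{2 C} = \sqrt{2} \sqrt{C}$)
$\left(-2275 + 4226\right) \left(h{\left(d{\left(7,-5 \right)} \right)} - 616\right) = \left(-2275 + 4226\right) \left(\sqrt{2} \sqrt{-5} - 616\right) = 1951 \left(\sqrt{2} i \sqrt{5} - 616\right) = 1951 \left(i \sqrt{10} - 616\right) = 1951 \left(-616 + i \sqrt{10}\right) = -1201816 + 1951 i \sqrt{10}$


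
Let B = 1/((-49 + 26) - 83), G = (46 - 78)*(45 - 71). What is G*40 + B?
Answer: 3527679/106 ≈ 33280.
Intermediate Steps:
G = 832 (G = -32*(-26) = 832)
B = -1/106 (B = 1/(-23 - 83) = 1/(-106) = -1/106 ≈ -0.0094340)
G*40 + B = 832*40 - 1/106 = 33280 - 1/106 = 3527679/106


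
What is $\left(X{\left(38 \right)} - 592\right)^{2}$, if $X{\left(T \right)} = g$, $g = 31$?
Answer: $314721$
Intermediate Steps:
$X{\left(T \right)} = 31$
$\left(X{\left(38 \right)} - 592\right)^{2} = \left(31 - 592\right)^{2} = \left(-561\right)^{2} = 314721$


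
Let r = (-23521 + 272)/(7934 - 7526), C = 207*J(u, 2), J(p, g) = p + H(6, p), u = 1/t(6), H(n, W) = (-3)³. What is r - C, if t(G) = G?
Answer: 2242987/408 ≈ 5497.5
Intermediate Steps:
H(n, W) = -27
u = ⅙ (u = 1/6 = ⅙ ≈ 0.16667)
J(p, g) = -27 + p (J(p, g) = p - 27 = -27 + p)
C = -11109/2 (C = 207*(-27 + ⅙) = 207*(-161/6) = -11109/2 ≈ -5554.5)
r = -23249/408 ≈ -56.983
r - C = -23249/408 - 1*(-11109/2) = -23249/408 + 11109/2 = 2242987/408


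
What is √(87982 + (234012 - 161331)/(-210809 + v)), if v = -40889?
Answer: √5573807094391990/251698 ≈ 296.62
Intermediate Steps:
√(87982 + (234012 - 161331)/(-210809 + v)) = √(87982 + (234012 - 161331)/(-210809 - 40889)) = √(87982 + 72681/(-251698)) = √(87982 + 72681*(-1/251698)) = √(87982 - 72681/251698) = √(22144820755/251698) = √5573807094391990/251698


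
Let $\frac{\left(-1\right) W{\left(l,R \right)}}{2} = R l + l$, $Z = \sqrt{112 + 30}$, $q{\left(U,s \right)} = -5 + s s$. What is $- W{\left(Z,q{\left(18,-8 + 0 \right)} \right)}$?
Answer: $120 \sqrt{142} \approx 1430.0$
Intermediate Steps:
$q{\left(U,s \right)} = -5 + s^{2}$
$Z = \sqrt{142} \approx 11.916$
$W{\left(l,R \right)} = - 2 l - 2 R l$ ($W{\left(l,R \right)} = - 2 \left(R l + l\right) = - 2 \left(l + R l\right) = - 2 l - 2 R l$)
$- W{\left(Z,q{\left(18,-8 + 0 \right)} \right)} = - \left(-2\right) \sqrt{142} \left(1 - \left(5 - \left(-8 + 0\right)^{2}\right)\right) = - \left(-2\right) \sqrt{142} \left(1 - \left(5 - \left(-8\right)^{2}\right)\right) = - \left(-2\right) \sqrt{142} \left(1 + \left(-5 + 64\right)\right) = - \left(-2\right) \sqrt{142} \left(1 + 59\right) = - \left(-2\right) \sqrt{142} \cdot 60 = - \left(-120\right) \sqrt{142} = 120 \sqrt{142}$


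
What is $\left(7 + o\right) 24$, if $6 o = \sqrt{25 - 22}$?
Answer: $168 + 4 \sqrt{3} \approx 174.93$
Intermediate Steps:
$o = \frac{\sqrt{3}}{6}$ ($o = \frac{\sqrt{25 - 22}}{6} = \frac{\sqrt{3}}{6} \approx 0.28868$)
$\left(7 + o\right) 24 = \left(7 + \frac{\sqrt{3}}{6}\right) 24 = 168 + 4 \sqrt{3}$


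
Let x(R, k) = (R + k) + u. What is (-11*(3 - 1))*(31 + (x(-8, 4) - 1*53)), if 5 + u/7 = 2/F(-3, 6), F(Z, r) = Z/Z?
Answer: 1034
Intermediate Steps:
F(Z, r) = 1
u = -21 (u = -35 + 7*(2/1) = -35 + 7*(2*1) = -35 + 7*2 = -35 + 14 = -21)
x(R, k) = -21 + R + k (x(R, k) = (R + k) - 21 = -21 + R + k)
(-11*(3 - 1))*(31 + (x(-8, 4) - 1*53)) = (-11*(3 - 1))*(31 + ((-21 - 8 + 4) - 1*53)) = (-11*2)*(31 + (-25 - 53)) = -22*(31 - 78) = -22*(-47) = 1034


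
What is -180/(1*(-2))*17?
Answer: 1530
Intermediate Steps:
-180/(1*(-2))*17 = -180/(-2)*17 = -180*(-1)/2*17 = -10*(-9)*17 = 90*17 = 1530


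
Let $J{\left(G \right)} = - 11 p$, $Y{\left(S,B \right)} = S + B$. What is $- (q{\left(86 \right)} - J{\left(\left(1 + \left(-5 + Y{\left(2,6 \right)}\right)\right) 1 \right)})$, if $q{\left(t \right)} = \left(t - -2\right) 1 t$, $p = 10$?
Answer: $-7678$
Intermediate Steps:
$Y{\left(S,B \right)} = B + S$
$q{\left(t \right)} = t \left(2 + t\right)$ ($q{\left(t \right)} = \left(t + 2\right) 1 t = \left(2 + t\right) 1 t = \left(2 + t\right) t = t \left(2 + t\right)$)
$J{\left(G \right)} = -110$ ($J{\left(G \right)} = \left(-11\right) 10 = -110$)
$- (q{\left(86 \right)} - J{\left(\left(1 + \left(-5 + Y{\left(2,6 \right)}\right)\right) 1 \right)}) = - (86 \left(2 + 86\right) - -110) = - (86 \cdot 88 + 110) = - (7568 + 110) = \left(-1\right) 7678 = -7678$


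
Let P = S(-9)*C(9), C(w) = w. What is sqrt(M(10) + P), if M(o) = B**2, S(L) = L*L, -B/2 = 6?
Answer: 3*sqrt(97) ≈ 29.547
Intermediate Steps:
B = -12 (B = -2*6 = -12)
S(L) = L**2
M(o) = 144 (M(o) = (-12)**2 = 144)
P = 729 (P = (-9)**2*9 = 81*9 = 729)
sqrt(M(10) + P) = sqrt(144 + 729) = sqrt(873) = 3*sqrt(97)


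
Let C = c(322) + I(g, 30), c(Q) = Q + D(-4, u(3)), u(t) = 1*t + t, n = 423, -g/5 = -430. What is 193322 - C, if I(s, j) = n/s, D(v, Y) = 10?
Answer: 414928077/2150 ≈ 1.9299e+5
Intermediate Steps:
g = 2150 (g = -5*(-430) = 2150)
u(t) = 2*t (u(t) = t + t = 2*t)
I(s, j) = 423/s
c(Q) = 10 + Q (c(Q) = Q + 10 = 10 + Q)
C = 714223/2150 (C = (10 + 322) + 423/2150 = 332 + 423*(1/2150) = 332 + 423/2150 = 714223/2150 ≈ 332.20)
193322 - C = 193322 - 1*714223/2150 = 193322 - 714223/2150 = 414928077/2150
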